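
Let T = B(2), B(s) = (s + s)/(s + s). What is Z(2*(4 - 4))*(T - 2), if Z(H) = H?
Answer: 0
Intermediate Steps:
B(s) = 1 (B(s) = (2*s)/((2*s)) = (2*s)*(1/(2*s)) = 1)
T = 1
Z(2*(4 - 4))*(T - 2) = (2*(4 - 4))*(1 - 2) = (2*0)*(-1) = 0*(-1) = 0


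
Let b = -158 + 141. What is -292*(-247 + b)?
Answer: 77088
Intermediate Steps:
b = -17
-292*(-247 + b) = -292*(-247 - 17) = -292*(-264) = 77088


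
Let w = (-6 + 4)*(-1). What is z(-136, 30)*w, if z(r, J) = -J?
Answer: -60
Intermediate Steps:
w = 2 (w = -2*(-1) = 2)
z(-136, 30)*w = -1*30*2 = -30*2 = -60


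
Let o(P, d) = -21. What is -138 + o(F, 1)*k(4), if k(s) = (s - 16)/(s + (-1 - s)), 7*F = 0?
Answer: -390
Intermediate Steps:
F = 0 (F = (⅐)*0 = 0)
k(s) = 16 - s (k(s) = (-16 + s)/(-1) = (-16 + s)*(-1) = 16 - s)
-138 + o(F, 1)*k(4) = -138 - 21*(16 - 1*4) = -138 - 21*(16 - 4) = -138 - 21*12 = -138 - 252 = -390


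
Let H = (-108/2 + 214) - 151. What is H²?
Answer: 81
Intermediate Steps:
H = 9 (H = (-108*½ + 214) - 151 = (-54 + 214) - 151 = 160 - 151 = 9)
H² = 9² = 81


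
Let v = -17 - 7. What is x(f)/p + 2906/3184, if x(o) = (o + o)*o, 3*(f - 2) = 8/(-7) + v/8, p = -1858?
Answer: 595009069/652224888 ≈ 0.91228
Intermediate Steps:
v = -24
f = 13/21 (f = 2 + (8/(-7) - 24/8)/3 = 2 + (8*(-⅐) - 24*⅛)/3 = 2 + (-8/7 - 3)/3 = 2 + (⅓)*(-29/7) = 2 - 29/21 = 13/21 ≈ 0.61905)
x(o) = 2*o² (x(o) = (2*o)*o = 2*o²)
x(f)/p + 2906/3184 = (2*(13/21)²)/(-1858) + 2906/3184 = (2*(169/441))*(-1/1858) + 2906*(1/3184) = (338/441)*(-1/1858) + 1453/1592 = -169/409689 + 1453/1592 = 595009069/652224888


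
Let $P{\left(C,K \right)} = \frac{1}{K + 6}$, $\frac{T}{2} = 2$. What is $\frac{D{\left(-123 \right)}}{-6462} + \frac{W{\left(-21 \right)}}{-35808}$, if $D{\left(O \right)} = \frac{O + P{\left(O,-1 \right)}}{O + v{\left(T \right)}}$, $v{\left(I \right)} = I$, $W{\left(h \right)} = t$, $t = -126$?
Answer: $\frac{38539169}{11473151760} \approx 0.0033591$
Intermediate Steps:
$T = 4$ ($T = 2 \cdot 2 = 4$)
$W{\left(h \right)} = -126$
$P{\left(C,K \right)} = \frac{1}{6 + K}$
$D{\left(O \right)} = \frac{\frac{1}{5} + O}{4 + O}$ ($D{\left(O \right)} = \frac{O + \frac{1}{6 - 1}}{O + 4} = \frac{O + \frac{1}{5}}{4 + O} = \frac{\frac{1}{5} + O}{4 + O}$)
$\frac{D{\left(-123 \right)}}{-6462} + \frac{W{\left(-21 \right)}}{-35808} = \frac{\frac{1}{4 - 123} \left(\frac{1}{5} - 123\right)}{-6462} - \frac{126}{-35808} = \frac{1}{-119} \left(- \frac{614}{5}\right) \left(- \frac{1}{6462}\right) - - \frac{21}{5968} = \left(- \frac{1}{119}\right) \left(- \frac{614}{5}\right) \left(- \frac{1}{6462}\right) + \frac{21}{5968} = \frac{614}{595} \left(- \frac{1}{6462}\right) + \frac{21}{5968} = - \frac{307}{1922445} + \frac{21}{5968} = \frac{38539169}{11473151760}$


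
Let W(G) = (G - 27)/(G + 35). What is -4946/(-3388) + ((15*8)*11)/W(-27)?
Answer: -2959183/15246 ≈ -194.10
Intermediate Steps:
W(G) = (-27 + G)/(35 + G)
-4946/(-3388) + ((15*8)*11)/W(-27) = -4946/(-3388) + ((15*8)*11)/(((-27 - 27)/(35 - 27))) = -4946*(-1/3388) + (120*11)/((-54/8)) = 2473/1694 + 1320/(((1/8)*(-54))) = 2473/1694 + 1320/(-27/4) = 2473/1694 + 1320*(-4/27) = 2473/1694 - 1760/9 = -2959183/15246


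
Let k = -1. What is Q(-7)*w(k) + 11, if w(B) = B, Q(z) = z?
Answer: 18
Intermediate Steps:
Q(-7)*w(k) + 11 = -7*(-1) + 11 = 7 + 11 = 18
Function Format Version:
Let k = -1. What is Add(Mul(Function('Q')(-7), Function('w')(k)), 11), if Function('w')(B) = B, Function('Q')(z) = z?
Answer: 18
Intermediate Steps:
Add(Mul(Function('Q')(-7), Function('w')(k)), 11) = Add(Mul(-7, -1), 11) = Add(7, 11) = 18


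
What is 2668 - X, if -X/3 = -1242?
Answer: -1058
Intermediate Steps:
X = 3726 (X = -3*(-1242) = 3726)
2668 - X = 2668 - 1*3726 = 2668 - 3726 = -1058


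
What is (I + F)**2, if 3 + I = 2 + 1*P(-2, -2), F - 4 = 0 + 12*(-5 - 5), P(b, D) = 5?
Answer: 12544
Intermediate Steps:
F = -116 (F = 4 + (0 + 12*(-5 - 5)) = 4 + (0 + 12*(-10)) = 4 + (0 - 120) = 4 - 120 = -116)
I = 4 (I = -3 + (2 + 1*5) = -3 + (2 + 5) = -3 + 7 = 4)
(I + F)**2 = (4 - 116)**2 = (-112)**2 = 12544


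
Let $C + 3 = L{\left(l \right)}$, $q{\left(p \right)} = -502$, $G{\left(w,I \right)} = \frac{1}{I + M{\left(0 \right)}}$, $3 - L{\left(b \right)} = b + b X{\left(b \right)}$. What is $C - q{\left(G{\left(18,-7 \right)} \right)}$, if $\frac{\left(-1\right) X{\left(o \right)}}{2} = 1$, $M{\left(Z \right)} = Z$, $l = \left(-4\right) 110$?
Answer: $62$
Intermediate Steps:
$l = -440$
$X{\left(o \right)} = -2$ ($X{\left(o \right)} = \left(-2\right) 1 = -2$)
$L{\left(b \right)} = 3 + b$ ($L{\left(b \right)} = 3 - \left(b + b \left(-2\right)\right) = 3 - \left(b - 2 b\right) = 3 - - b = 3 + b$)
$G{\left(w,I \right)} = \frac{1}{I}$ ($G{\left(w,I \right)} = \frac{1}{I + 0} = \frac{1}{I}$)
$C = -440$ ($C = -3 + \left(3 - 440\right) = -3 - 437 = -440$)
$C - q{\left(G{\left(18,-7 \right)} \right)} = -440 - -502 = -440 + 502 = 62$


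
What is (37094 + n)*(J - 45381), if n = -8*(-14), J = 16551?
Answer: -1072648980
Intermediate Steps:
n = 112
(37094 + n)*(J - 45381) = (37094 + 112)*(16551 - 45381) = 37206*(-28830) = -1072648980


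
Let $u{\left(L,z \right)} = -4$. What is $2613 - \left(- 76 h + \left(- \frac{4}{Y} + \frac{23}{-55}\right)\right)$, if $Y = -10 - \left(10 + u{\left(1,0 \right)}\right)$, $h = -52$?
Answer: $- \frac{294543}{220} \approx -1338.8$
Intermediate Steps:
$Y = -16$ ($Y = -10 - 6 = -16$)
$2613 - \left(- 76 h + \left(- \frac{4}{Y} + \frac{23}{-55}\right)\right) = 2613 - \left(\left(-76\right) \left(-52\right) + \left(- \frac{4}{-16} + \frac{23}{-55}\right)\right) = 2613 - \left(3952 + \left(\left(-4\right) \left(- \frac{1}{16}\right) + 23 \left(- \frac{1}{55}\right)\right)\right) = 2613 - \left(3952 + \left(\frac{1}{4} - \frac{23}{55}\right)\right) = 2613 - \left(3952 - \frac{37}{220}\right) = 2613 - \frac{869403}{220} = - \frac{294543}{220}$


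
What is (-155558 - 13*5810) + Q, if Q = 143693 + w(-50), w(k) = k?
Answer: -87445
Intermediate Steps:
Q = 143643 (Q = 143693 - 50 = 143643)
(-155558 - 13*5810) + Q = (-155558 - 13*5810) + 143643 = (-155558 - 75530) + 143643 = -231088 + 143643 = -87445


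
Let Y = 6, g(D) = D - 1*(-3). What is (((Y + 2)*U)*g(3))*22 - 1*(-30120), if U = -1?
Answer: 29064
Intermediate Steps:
g(D) = 3 + D (g(D) = D + 3 = 3 + D)
(((Y + 2)*U)*g(3))*22 - 1*(-30120) = (((6 + 2)*(-1))*(3 + 3))*22 - 1*(-30120) = ((8*(-1))*6)*22 + 30120 = -8*6*22 + 30120 = -48*22 + 30120 = -1056 + 30120 = 29064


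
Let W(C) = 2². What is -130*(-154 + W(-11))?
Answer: 19500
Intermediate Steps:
W(C) = 4
-130*(-154 + W(-11)) = -130*(-154 + 4) = -130*(-150) = 19500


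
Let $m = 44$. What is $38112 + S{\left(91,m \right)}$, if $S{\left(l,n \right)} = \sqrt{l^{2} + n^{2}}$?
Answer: $38112 + \sqrt{10217} \approx 38213.0$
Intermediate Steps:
$38112 + S{\left(91,m \right)} = 38112 + \sqrt{91^{2} + 44^{2}} = 38112 + \sqrt{8281 + 1936} = 38112 + \sqrt{10217}$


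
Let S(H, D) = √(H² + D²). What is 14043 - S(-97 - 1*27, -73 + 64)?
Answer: 14043 - √15457 ≈ 13919.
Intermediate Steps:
S(H, D) = √(D² + H²)
14043 - S(-97 - 1*27, -73 + 64) = 14043 - √((-73 + 64)² + (-97 - 1*27)²) = 14043 - √((-9)² + (-97 - 27)²) = 14043 - √(81 + (-124)²) = 14043 - √(81 + 15376) = 14043 - √15457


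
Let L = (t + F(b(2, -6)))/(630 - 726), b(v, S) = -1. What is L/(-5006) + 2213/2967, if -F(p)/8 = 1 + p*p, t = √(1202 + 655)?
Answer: 7385189/9901868 + √1857/480576 ≈ 0.74593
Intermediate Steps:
t = √1857 ≈ 43.093
F(p) = -8 - 8*p² (F(p) = -8*(1 + p*p) = -8*(1 + p²) = -8 - 8*p²)
L = ⅙ - √1857/96 (L = (√1857 + (-8 - 8*(-1)²))/(630 - 726) = (√1857 + (-8 - 8*1))/(-96) = (√1857 + (-8 - 8))*(-1/96) = (√1857 - 16)*(-1/96) = (-16 + √1857)*(-1/96) = ⅙ - √1857/96 ≈ -0.28222)
L/(-5006) + 2213/2967 = (⅙ - √1857/96)/(-5006) + 2213/2967 = (⅙ - √1857/96)*(-1/5006) + 2213*(1/2967) = (-1/30036 + √1857/480576) + 2213/2967 = 7385189/9901868 + √1857/480576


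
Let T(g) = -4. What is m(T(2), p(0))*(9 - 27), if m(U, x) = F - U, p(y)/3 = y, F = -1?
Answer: -54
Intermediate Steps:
p(y) = 3*y
m(U, x) = -1 - U
m(T(2), p(0))*(9 - 27) = (-1 - 1*(-4))*(9 - 27) = (-1 + 4)*(-18) = 3*(-18) = -54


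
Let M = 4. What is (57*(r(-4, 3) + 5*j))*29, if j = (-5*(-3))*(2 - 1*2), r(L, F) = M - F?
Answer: 1653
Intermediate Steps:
r(L, F) = 4 - F
j = 0 (j = 15*(2 - 2) = 15*0 = 0)
(57*(r(-4, 3) + 5*j))*29 = (57*((4 - 1*3) + 5*0))*29 = (57*((4 - 3) + 0))*29 = (57*(1 + 0))*29 = (57*1)*29 = 57*29 = 1653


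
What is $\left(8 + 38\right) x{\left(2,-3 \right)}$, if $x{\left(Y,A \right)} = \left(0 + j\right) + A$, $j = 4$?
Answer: $46$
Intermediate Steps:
$x{\left(Y,A \right)} = 4 + A$ ($x{\left(Y,A \right)} = \left(0 + 4\right) + A = 4 + A$)
$\left(8 + 38\right) x{\left(2,-3 \right)} = \left(8 + 38\right) \left(4 - 3\right) = 46 \cdot 1 = 46$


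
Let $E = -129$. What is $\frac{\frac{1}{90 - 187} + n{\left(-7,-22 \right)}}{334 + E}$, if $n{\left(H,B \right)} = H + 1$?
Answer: $- \frac{583}{19885} \approx -0.029319$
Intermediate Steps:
$n{\left(H,B \right)} = 1 + H$
$\frac{\frac{1}{90 - 187} + n{\left(-7,-22 \right)}}{334 + E} = \frac{\frac{1}{90 - 187} + \left(1 - 7\right)}{334 - 129} = \frac{\frac{1}{-97} - 6}{205} = \left(- \frac{1}{97} - 6\right) \frac{1}{205} = \left(- \frac{583}{97}\right) \frac{1}{205} = - \frac{583}{19885}$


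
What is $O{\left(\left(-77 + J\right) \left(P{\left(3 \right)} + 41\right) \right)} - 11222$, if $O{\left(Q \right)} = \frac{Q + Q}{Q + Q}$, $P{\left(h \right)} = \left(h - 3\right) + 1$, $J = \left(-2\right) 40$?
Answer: $-11221$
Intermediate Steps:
$J = -80$
$P{\left(h \right)} = -2 + h$ ($P{\left(h \right)} = \left(-3 + h\right) + 1 = -2 + h$)
$O{\left(Q \right)} = 1$ ($O{\left(Q \right)} = \frac{2 Q}{2 Q} = 2 Q \frac{1}{2 Q} = 1$)
$O{\left(\left(-77 + J\right) \left(P{\left(3 \right)} + 41\right) \right)} - 11222 = 1 - 11222 = -11221$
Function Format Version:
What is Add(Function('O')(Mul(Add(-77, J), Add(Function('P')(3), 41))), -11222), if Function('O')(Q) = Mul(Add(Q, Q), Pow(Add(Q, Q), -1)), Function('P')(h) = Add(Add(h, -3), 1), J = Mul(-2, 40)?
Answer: -11221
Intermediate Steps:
J = -80
Function('P')(h) = Add(-2, h) (Function('P')(h) = Add(Add(-3, h), 1) = Add(-2, h))
Function('O')(Q) = 1 (Function('O')(Q) = Mul(Mul(2, Q), Pow(Mul(2, Q), -1)) = Mul(Mul(2, Q), Mul(Rational(1, 2), Pow(Q, -1))) = 1)
Add(Function('O')(Mul(Add(-77, J), Add(Function('P')(3), 41))), -11222) = Add(1, -11222) = -11221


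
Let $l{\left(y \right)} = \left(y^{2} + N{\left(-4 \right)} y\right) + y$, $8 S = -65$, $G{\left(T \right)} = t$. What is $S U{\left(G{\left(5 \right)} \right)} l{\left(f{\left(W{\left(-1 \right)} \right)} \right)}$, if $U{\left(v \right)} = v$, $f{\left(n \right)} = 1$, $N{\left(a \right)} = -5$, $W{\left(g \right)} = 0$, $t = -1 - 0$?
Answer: $- \frac{195}{8} \approx -24.375$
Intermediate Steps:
$t = -1$ ($t = -1 + 0 = -1$)
$G{\left(T \right)} = -1$
$S = - \frac{65}{8}$ ($S = \frac{1}{8} \left(-65\right) = - \frac{65}{8} \approx -8.125$)
$l{\left(y \right)} = y^{2} - 4 y$ ($l{\left(y \right)} = \left(y^{2} - 5 y\right) + y = y^{2} - 4 y$)
$S U{\left(G{\left(5 \right)} \right)} l{\left(f{\left(W{\left(-1 \right)} \right)} \right)} = \left(- \frac{65}{8}\right) \left(-1\right) 1 \left(-4 + 1\right) = \frac{65 \cdot 1 \left(-3\right)}{8} = \frac{65}{8} \left(-3\right) = - \frac{195}{8}$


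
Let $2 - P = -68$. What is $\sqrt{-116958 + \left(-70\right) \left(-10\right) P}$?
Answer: $i \sqrt{67958} \approx 260.69 i$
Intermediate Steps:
$P = 70$ ($P = 2 - -68 = 2 + 68 = 70$)
$\sqrt{-116958 + \left(-70\right) \left(-10\right) P} = \sqrt{-116958 + \left(-70\right) \left(-10\right) 70} = \sqrt{-116958 + 700 \cdot 70} = \sqrt{-116958 + 49000} = \sqrt{-67958} = i \sqrt{67958}$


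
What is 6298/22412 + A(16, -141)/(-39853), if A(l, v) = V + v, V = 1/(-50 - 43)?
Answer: 11818185505/41533122774 ≈ 0.28455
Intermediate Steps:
V = -1/93 (V = 1/(-93) = -1/93 ≈ -0.010753)
A(l, v) = -1/93 + v
6298/22412 + A(16, -141)/(-39853) = 6298/22412 + (-1/93 - 141)/(-39853) = 6298*(1/22412) - 13114/93*(-1/39853) = 3149/11206 + 13114/3706329 = 11818185505/41533122774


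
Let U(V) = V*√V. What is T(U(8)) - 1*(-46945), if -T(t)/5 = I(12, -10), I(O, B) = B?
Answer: 46995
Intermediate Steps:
U(V) = V^(3/2)
T(t) = 50 (T(t) = -5*(-10) = 50)
T(U(8)) - 1*(-46945) = 50 - 1*(-46945) = 50 + 46945 = 46995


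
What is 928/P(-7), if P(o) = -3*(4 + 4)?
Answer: -116/3 ≈ -38.667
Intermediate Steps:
P(o) = -24 (P(o) = -3*8 = -24)
928/P(-7) = 928/(-24) = 928*(-1/24) = -116/3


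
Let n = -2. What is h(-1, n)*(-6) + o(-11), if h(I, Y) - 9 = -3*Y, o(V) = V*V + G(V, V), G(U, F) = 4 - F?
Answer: 46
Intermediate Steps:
o(V) = 4 + V**2 - V (o(V) = V*V + (4 - V) = V**2 + (4 - V) = 4 + V**2 - V)
h(I, Y) = 9 - 3*Y
h(-1, n)*(-6) + o(-11) = (9 - 3*(-2))*(-6) + (4 + (-11)**2 - 1*(-11)) = (9 + 6)*(-6) + (4 + 121 + 11) = 15*(-6) + 136 = -90 + 136 = 46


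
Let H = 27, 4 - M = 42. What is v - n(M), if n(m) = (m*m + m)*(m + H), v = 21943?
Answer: 37409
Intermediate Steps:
M = -38 (M = 4 - 1*42 = 4 - 42 = -38)
n(m) = (27 + m)*(m + m²) (n(m) = (m*m + m)*(m + 27) = (m² + m)*(27 + m) = (m + m²)*(27 + m) = (27 + m)*(m + m²))
v - n(M) = 21943 - (-38)*(27 + (-38)² + 28*(-38)) = 21943 - (-38)*(27 + 1444 - 1064) = 21943 - (-38)*407 = 21943 - 1*(-15466) = 21943 + 15466 = 37409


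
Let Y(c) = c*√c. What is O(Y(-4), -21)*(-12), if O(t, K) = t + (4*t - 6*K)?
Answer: -1512 + 480*I ≈ -1512.0 + 480.0*I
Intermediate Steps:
Y(c) = c^(3/2)
O(t, K) = -6*K + 5*t (O(t, K) = t + (-6*K + 4*t) = -6*K + 5*t)
O(Y(-4), -21)*(-12) = (-6*(-21) + 5*(-4)^(3/2))*(-12) = (126 + 5*(-8*I))*(-12) = (126 - 40*I)*(-12) = -1512 + 480*I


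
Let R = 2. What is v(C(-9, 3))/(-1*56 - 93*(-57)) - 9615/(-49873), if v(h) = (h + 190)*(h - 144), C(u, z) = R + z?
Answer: -260275398/52316777 ≈ -4.9750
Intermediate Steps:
C(u, z) = 2 + z
v(h) = (-144 + h)*(190 + h) (v(h) = (190 + h)*(-144 + h) = (-144 + h)*(190 + h))
v(C(-9, 3))/(-1*56 - 93*(-57)) - 9615/(-49873) = (-27360 + (2 + 3)**2 + 46*(2 + 3))/(-1*56 - 93*(-57)) - 9615/(-49873) = (-27360 + 5**2 + 46*5)/(-56 + 5301) - 9615*(-1/49873) = (-27360 + 25 + 230)/5245 + 9615/49873 = -27105*1/5245 + 9615/49873 = -5421/1049 + 9615/49873 = -260275398/52316777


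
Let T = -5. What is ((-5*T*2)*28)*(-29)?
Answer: -40600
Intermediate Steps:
((-5*T*2)*28)*(-29) = ((-5*(-5)*2)*28)*(-29) = ((25*2)*28)*(-29) = (50*28)*(-29) = 1400*(-29) = -40600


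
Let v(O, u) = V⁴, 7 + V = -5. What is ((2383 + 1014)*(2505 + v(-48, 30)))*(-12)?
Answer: -947396124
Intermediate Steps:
V = -12 (V = -7 - 5 = -12)
v(O, u) = 20736 (v(O, u) = (-12)⁴ = 20736)
((2383 + 1014)*(2505 + v(-48, 30)))*(-12) = ((2383 + 1014)*(2505 + 20736))*(-12) = (3397*23241)*(-12) = 78949677*(-12) = -947396124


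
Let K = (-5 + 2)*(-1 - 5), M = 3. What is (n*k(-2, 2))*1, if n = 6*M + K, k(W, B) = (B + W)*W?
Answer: 0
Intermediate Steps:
k(W, B) = W*(B + W)
K = 18 (K = -3*(-6) = 18)
n = 36 (n = 6*3 + 18 = 18 + 18 = 36)
(n*k(-2, 2))*1 = (36*(-2*(2 - 2)))*1 = (36*(-2*0))*1 = (36*0)*1 = 0*1 = 0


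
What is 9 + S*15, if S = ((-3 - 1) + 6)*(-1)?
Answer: -21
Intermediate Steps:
S = -2 (S = (-4 + 6)*(-1) = 2*(-1) = -2)
9 + S*15 = 9 - 2*15 = 9 - 30 = -21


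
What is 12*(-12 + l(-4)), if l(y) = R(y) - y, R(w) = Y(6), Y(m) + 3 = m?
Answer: -60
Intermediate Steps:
Y(m) = -3 + m
R(w) = 3 (R(w) = -3 + 6 = 3)
l(y) = 3 - y
12*(-12 + l(-4)) = 12*(-12 + (3 - 1*(-4))) = 12*(-12 + (3 + 4)) = 12*(-12 + 7) = 12*(-5) = -60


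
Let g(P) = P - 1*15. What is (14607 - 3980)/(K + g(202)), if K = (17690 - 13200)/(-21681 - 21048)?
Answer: 454081083/7985833 ≈ 56.861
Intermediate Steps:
g(P) = -15 + P (g(P) = P - 15 = -15 + P)
K = -4490/42729 (K = 4490/(-42729) = 4490*(-1/42729) = -4490/42729 ≈ -0.10508)
(14607 - 3980)/(K + g(202)) = (14607 - 3980)/(-4490/42729 + (-15 + 202)) = 10627/(-4490/42729 + 187) = 10627/(7985833/42729) = 10627*(42729/7985833) = 454081083/7985833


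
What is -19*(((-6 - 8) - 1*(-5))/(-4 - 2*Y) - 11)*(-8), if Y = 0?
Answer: -1330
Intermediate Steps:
-19*(((-6 - 8) - 1*(-5))/(-4 - 2*Y) - 11)*(-8) = -19*(((-6 - 8) - 1*(-5))/(-4 - 2*0) - 11)*(-8) = -19*((-14 + 5)/(-4 + 0) - 11)*(-8) = -19*(-9/(-4) - 11)*(-8) = -19*(-9*(-¼) - 11)*(-8) = -19*(9/4 - 11)*(-8) = -19*(-35/4)*(-8) = (665/4)*(-8) = -1330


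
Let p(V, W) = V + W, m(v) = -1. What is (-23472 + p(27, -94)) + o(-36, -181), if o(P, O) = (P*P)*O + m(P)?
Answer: -258116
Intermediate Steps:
o(P, O) = -1 + O*P² (o(P, O) = (P*P)*O - 1 = P²*O - 1 = O*P² - 1 = -1 + O*P²)
(-23472 + p(27, -94)) + o(-36, -181) = (-23472 + (27 - 94)) + (-1 - 181*(-36)²) = (-23472 - 67) + (-1 - 181*1296) = -23539 + (-1 - 234576) = -23539 - 234577 = -258116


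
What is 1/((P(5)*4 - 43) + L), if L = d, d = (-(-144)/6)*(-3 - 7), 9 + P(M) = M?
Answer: -1/299 ≈ -0.0033445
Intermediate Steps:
P(M) = -9 + M
d = -240 (d = -(-144)/6*(-10) = -9*(-8/3)*(-10) = 24*(-10) = -240)
L = -240
1/((P(5)*4 - 43) + L) = 1/(((-9 + 5)*4 - 43) - 240) = 1/((-4*4 - 43) - 240) = 1/((-16 - 43) - 240) = 1/(-59 - 240) = 1/(-299) = -1/299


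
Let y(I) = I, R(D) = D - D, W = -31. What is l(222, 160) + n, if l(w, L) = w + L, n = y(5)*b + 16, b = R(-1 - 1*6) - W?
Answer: 553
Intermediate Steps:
R(D) = 0
b = 31 (b = 0 - 1*(-31) = 0 + 31 = 31)
n = 171 (n = 5*31 + 16 = 155 + 16 = 171)
l(w, L) = L + w
l(222, 160) + n = (160 + 222) + 171 = 382 + 171 = 553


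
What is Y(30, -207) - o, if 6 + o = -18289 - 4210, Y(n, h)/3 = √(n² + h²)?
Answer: 22505 + 9*√4861 ≈ 23133.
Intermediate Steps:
Y(n, h) = 3*√(h² + n²) (Y(n, h) = 3*√(n² + h²) = 3*√(h² + n²))
o = -22505 (o = -6 + (-18289 - 4210) = -6 - 22499 = -22505)
Y(30, -207) - o = 3*√((-207)² + 30²) - 1*(-22505) = 3*√(42849 + 900) + 22505 = 3*√43749 + 22505 = 3*(3*√4861) + 22505 = 9*√4861 + 22505 = 22505 + 9*√4861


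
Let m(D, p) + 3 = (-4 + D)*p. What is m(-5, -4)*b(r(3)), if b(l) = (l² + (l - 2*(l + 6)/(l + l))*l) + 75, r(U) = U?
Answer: 2772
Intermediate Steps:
m(D, p) = -3 + p*(-4 + D) (m(D, p) = -3 + (-4 + D)*p = -3 + p*(-4 + D))
b(l) = 75 + l² + l*(l - (6 + l)/l) (b(l) = (l² + (l - 2*(6 + l)/(2*l))*l) + 75 = (l² + (l - 2*(6 + l)*1/(2*l))*l) + 75 = (l² + (l - (6 + l)/l)*l) + 75 = (l² + l*(l - (6 + l)/l)) + 75 = 75 + l² + l*(l - (6 + l)/l))
m(-5, -4)*b(r(3)) = (-3 - 4*(-4) - 5*(-4))*(69 - 1*3 + 2*3²) = (-3 + 16 + 20)*(69 - 3 + 2*9) = 33*(69 - 3 + 18) = 33*84 = 2772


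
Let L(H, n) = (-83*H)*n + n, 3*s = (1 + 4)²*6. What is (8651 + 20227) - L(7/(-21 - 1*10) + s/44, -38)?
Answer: 8881039/341 ≈ 26044.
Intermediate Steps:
s = 50 (s = ((1 + 4)²*6)/3 = (5²*6)/3 = (25*6)/3 = (⅓)*150 = 50)
L(H, n) = n - 83*H*n (L(H, n) = -83*H*n + n = n - 83*H*n)
(8651 + 20227) - L(7/(-21 - 1*10) + s/44, -38) = (8651 + 20227) - (-38)*(1 - 83*(7/(-21 - 1*10) + 50/44)) = 28878 - (-38)*(1 - 83*(7/(-21 - 10) + 50*(1/44))) = 28878 - (-38)*(1 - 83*(7/(-31) + 25/22)) = 28878 - (-38)*(1 - 83*(7*(-1/31) + 25/22)) = 28878 - (-38)*(1 - 83*(-7/31 + 25/22)) = 28878 - (-38)*(1 - 83*621/682) = 28878 - (-38)*(1 - 51543/682) = 28878 - (-38)*(-50861)/682 = 28878 - 1*966359/341 = 28878 - 966359/341 = 8881039/341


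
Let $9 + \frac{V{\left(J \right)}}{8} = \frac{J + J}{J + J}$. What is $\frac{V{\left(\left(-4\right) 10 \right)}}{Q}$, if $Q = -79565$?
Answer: $\frac{64}{79565} \approx 0.00080437$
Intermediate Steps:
$V{\left(J \right)} = -64$ ($V{\left(J \right)} = -72 + 8 \frac{J + J}{J + J} = -72 + 8 \frac{2 J}{2 J} = -72 + 8 \cdot 2 J \frac{1}{2 J} = -72 + 8 \cdot 1 = -72 + 8 = -64$)
$\frac{V{\left(\left(-4\right) 10 \right)}}{Q} = - \frac{64}{-79565} = \left(-64\right) \left(- \frac{1}{79565}\right) = \frac{64}{79565}$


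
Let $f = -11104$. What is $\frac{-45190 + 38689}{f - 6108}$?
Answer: $\frac{6501}{17212} \approx 0.3777$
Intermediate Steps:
$\frac{-45190 + 38689}{f - 6108} = \frac{-45190 + 38689}{-11104 - 6108} = - \frac{6501}{-17212} = \left(-6501\right) \left(- \frac{1}{17212}\right) = \frac{6501}{17212}$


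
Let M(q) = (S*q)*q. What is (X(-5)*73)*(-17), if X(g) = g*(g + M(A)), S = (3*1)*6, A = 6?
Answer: 3989815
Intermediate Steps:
S = 18 (S = 3*6 = 18)
M(q) = 18*q² (M(q) = (18*q)*q = 18*q²)
X(g) = g*(648 + g) (X(g) = g*(g + 18*6²) = g*(g + 18*36) = g*(g + 648) = g*(648 + g))
(X(-5)*73)*(-17) = (-5*(648 - 5)*73)*(-17) = (-5*643*73)*(-17) = -3215*73*(-17) = -234695*(-17) = 3989815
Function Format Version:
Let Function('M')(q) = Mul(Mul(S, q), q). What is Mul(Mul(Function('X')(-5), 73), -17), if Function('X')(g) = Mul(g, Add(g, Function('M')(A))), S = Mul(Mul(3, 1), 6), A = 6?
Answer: 3989815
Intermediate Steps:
S = 18 (S = Mul(3, 6) = 18)
Function('M')(q) = Mul(18, Pow(q, 2)) (Function('M')(q) = Mul(Mul(18, q), q) = Mul(18, Pow(q, 2)))
Function('X')(g) = Mul(g, Add(648, g)) (Function('X')(g) = Mul(g, Add(g, Mul(18, Pow(6, 2)))) = Mul(g, Add(g, Mul(18, 36))) = Mul(g, Add(g, 648)) = Mul(g, Add(648, g)))
Mul(Mul(Function('X')(-5), 73), -17) = Mul(Mul(Mul(-5, Add(648, -5)), 73), -17) = Mul(Mul(Mul(-5, 643), 73), -17) = Mul(Mul(-3215, 73), -17) = Mul(-234695, -17) = 3989815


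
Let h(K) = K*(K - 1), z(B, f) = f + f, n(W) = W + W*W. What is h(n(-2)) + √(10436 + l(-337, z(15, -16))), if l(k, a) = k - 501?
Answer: 2 + √9598 ≈ 99.969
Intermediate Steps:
n(W) = W + W²
z(B, f) = 2*f
l(k, a) = -501 + k
h(K) = K*(-1 + K)
h(n(-2)) + √(10436 + l(-337, z(15, -16))) = (-2*(1 - 2))*(-1 - 2*(1 - 2)) + √(10436 + (-501 - 337)) = (-2*(-1))*(-1 - 2*(-1)) + √(10436 - 838) = 2*(-1 + 2) + √9598 = 2*1 + √9598 = 2 + √9598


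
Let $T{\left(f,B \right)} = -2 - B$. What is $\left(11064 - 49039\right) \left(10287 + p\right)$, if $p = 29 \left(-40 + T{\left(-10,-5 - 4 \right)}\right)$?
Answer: $-354306750$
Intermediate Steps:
$p = -957$ ($p = 29 \left(-40 - -7\right) = 29 \left(-40 + \left(-2 + 9\right)\right) = 29 \left(-40 + 7\right) = 29 \left(-33\right) = -957$)
$\left(11064 - 49039\right) \left(10287 + p\right) = \left(11064 - 49039\right) \left(10287 - 957\right) = \left(-37975\right) 9330 = -354306750$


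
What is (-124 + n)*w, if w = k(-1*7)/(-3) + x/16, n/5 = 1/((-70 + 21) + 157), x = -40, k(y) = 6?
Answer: 13387/24 ≈ 557.79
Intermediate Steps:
n = 5/108 (n = 5/((-70 + 21) + 157) = 5/(-49 + 157) = 5/108 ≈ 0.046296)
w = -9/2 (w = 6/(-3) - 40/16 = 6*(-⅓) - 40*1/16 = -2 - 5/2 = -9/2 ≈ -4.5000)
(-124 + n)*w = (-124 + 5/108)*(-9/2) = -13387/108*(-9/2) = 13387/24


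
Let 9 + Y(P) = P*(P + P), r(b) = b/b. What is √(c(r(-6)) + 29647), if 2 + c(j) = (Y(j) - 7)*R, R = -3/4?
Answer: √118622/2 ≈ 172.21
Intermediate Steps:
r(b) = 1
Y(P) = -9 + 2*P² (Y(P) = -9 + P*(P + P) = -9 + P*(2*P) = -9 + 2*P²)
R = -¾ (R = -3*¼ = -¾ ≈ -0.75000)
c(j) = 10 - 3*j²/2 (c(j) = -2 + ((-9 + 2*j²) - 7)*(-¾) = -2 + (-16 + 2*j²)*(-¾) = -2 + (12 - 3*j²/2) = 10 - 3*j²/2)
√(c(r(-6)) + 29647) = √((10 - 3/2*1²) + 29647) = √((10 - 3/2*1) + 29647) = √((10 - 3/2) + 29647) = √(17/2 + 29647) = √(59311/2) = √118622/2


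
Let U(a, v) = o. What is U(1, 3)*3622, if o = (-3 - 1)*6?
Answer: -86928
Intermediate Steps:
o = -24 (o = -4*6 = -24)
U(a, v) = -24
U(1, 3)*3622 = -24*3622 = -86928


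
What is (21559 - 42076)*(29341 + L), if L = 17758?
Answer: -966330183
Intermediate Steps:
(21559 - 42076)*(29341 + L) = (21559 - 42076)*(29341 + 17758) = -20517*47099 = -966330183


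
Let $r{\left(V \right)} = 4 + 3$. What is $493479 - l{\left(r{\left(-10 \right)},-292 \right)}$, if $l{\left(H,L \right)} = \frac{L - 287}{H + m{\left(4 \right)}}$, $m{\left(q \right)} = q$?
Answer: $\frac{5428848}{11} \approx 4.9353 \cdot 10^{5}$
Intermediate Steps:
$r{\left(V \right)} = 7$
$l{\left(H,L \right)} = \frac{-287 + L}{4 + H}$ ($l{\left(H,L \right)} = \frac{L - 287}{H + 4} = \frac{-287 + L}{4 + H}$)
$493479 - l{\left(r{\left(-10 \right)},-292 \right)} = 493479 - \frac{-287 - 292}{4 + 7} = 493479 - \frac{1}{11} \left(-579\right) = 493479 - - \frac{579}{11} = 493479 + \frac{579}{11} = \frac{5428848}{11}$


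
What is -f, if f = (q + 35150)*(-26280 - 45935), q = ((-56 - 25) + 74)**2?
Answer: 2541895785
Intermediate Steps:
q = 49 (q = (-81 + 74)**2 = (-7)**2 = 49)
f = -2541895785 (f = (49 + 35150)*(-26280 - 45935) = 35199*(-72215) = -2541895785)
-f = -1*(-2541895785) = 2541895785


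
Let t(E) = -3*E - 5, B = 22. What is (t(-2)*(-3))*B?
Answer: -66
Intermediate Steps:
t(E) = -5 - 3*E
(t(-2)*(-3))*B = ((-5 - 3*(-2))*(-3))*22 = ((-5 + 6)*(-3))*22 = (1*(-3))*22 = -3*22 = -66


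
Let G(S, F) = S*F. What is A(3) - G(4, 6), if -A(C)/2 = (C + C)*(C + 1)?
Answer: -72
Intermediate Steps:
A(C) = -4*C*(1 + C) (A(C) = -2*(C + C)*(C + 1) = -2*2*C*(1 + C) = -4*C*(1 + C))
G(S, F) = F*S
A(3) - G(4, 6) = -4*3*(1 + 3) - 6*4 = -4*3*4 - 1*24 = -48 - 24 = -72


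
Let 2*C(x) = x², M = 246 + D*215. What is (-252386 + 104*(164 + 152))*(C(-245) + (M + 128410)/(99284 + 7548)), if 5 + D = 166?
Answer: -351944110187631/53416 ≈ -6.5887e+9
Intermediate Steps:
D = 161 (D = -5 + 166 = 161)
M = 34861 (M = 246 + 161*215 = 246 + 34615 = 34861)
C(x) = x²/2
(-252386 + 104*(164 + 152))*(C(-245) + (M + 128410)/(99284 + 7548)) = (-252386 + 104*(164 + 152))*((½)*(-245)² + (34861 + 128410)/(99284 + 7548)) = (-252386 + 104*316)*((½)*60025 + 163271/106832) = (-252386 + 32864)*(60025/2 + 163271*(1/106832)) = -219522*(60025/2 + 163271/106832) = -219522*3206458671/106832 = -351944110187631/53416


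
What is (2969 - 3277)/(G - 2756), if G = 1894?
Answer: 154/431 ≈ 0.35731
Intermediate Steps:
(2969 - 3277)/(G - 2756) = (2969 - 3277)/(1894 - 2756) = -308/(-862) = -308*(-1/862) = 154/431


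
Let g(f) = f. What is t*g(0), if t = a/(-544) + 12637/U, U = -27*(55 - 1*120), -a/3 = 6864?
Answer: 0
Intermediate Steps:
a = -20592 (a = -3*6864 = -20592)
U = 1755 (U = -27*(55 - 120) = -27*(-65) = 1755)
t = 2688343/59670 (t = -20592/(-544) + 12637/1755 = -20592*(-1/544) + 12637*(1/1755) = 1287/34 + 12637/1755 = 2688343/59670 ≈ 45.054)
t*g(0) = (2688343/59670)*0 = 0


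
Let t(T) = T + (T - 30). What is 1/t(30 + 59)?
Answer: 1/148 ≈ 0.0067568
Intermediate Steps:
t(T) = -30 + 2*T (t(T) = T + (-30 + T) = -30 + 2*T)
1/t(30 + 59) = 1/(-30 + 2*(30 + 59)) = 1/(-30 + 2*89) = 1/(-30 + 178) = 1/148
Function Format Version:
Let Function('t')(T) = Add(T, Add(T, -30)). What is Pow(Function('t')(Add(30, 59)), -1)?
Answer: Rational(1, 148) ≈ 0.0067568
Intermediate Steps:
Function('t')(T) = Add(-30, Mul(2, T)) (Function('t')(T) = Add(T, Add(-30, T)) = Add(-30, Mul(2, T)))
Pow(Function('t')(Add(30, 59)), -1) = Pow(Add(-30, Mul(2, Add(30, 59))), -1) = Pow(Add(-30, Mul(2, 89)), -1) = Pow(Add(-30, 178), -1) = Pow(148, -1) = Rational(1, 148)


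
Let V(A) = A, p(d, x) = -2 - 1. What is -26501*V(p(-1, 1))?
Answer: 79503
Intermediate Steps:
p(d, x) = -3
-26501*V(p(-1, 1)) = -26501*(-3) = 79503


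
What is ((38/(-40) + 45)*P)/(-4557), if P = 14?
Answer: -881/6510 ≈ -0.13533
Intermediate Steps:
((38/(-40) + 45)*P)/(-4557) = ((38/(-40) + 45)*14)/(-4557) = ((38*(-1/40) + 45)*14)*(-1/4557) = ((-19/20 + 45)*14)*(-1/4557) = ((881/20)*14)*(-1/4557) = (6167/10)*(-1/4557) = -881/6510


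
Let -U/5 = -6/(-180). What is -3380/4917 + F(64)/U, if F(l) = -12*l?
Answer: 22654156/4917 ≈ 4607.3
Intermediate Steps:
U = -1/6 (U = -5*(-6)/(-180) = -(-1)*(-6)/36 = -5*1/30 = -1/6 ≈ -0.16667)
-3380/4917 + F(64)/U = -3380/4917 + (-12*64)/(-1/6) = -3380*1/4917 - 768*(-6) = -3380/4917 + 4608 = 22654156/4917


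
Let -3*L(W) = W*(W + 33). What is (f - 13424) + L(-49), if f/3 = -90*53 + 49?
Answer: -83545/3 ≈ -27848.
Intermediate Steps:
L(W) = -W*(33 + W)/3 (L(W) = -W*(W + 33)/3 = -W*(33 + W)/3)
f = -14163 (f = 3*(-90*53 + 49) = 3*(-4770 + 49) = 3*(-4721) = -14163)
(f - 13424) + L(-49) = (-14163 - 13424) - ⅓*(-49)*(33 - 49) = -27587 - ⅓*(-49)*(-16) = -27587 - 784/3 = -83545/3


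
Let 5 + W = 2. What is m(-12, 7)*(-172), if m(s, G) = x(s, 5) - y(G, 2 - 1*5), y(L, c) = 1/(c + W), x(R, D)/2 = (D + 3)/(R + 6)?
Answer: 430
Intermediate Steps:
W = -3 (W = -5 + 2 = -3)
x(R, D) = 2*(3 + D)/(6 + R) (x(R, D) = 2*((D + 3)/(R + 6)) = 2*((3 + D)/(6 + R)) = 2*(3 + D)/(6 + R))
y(L, c) = 1/(-3 + c) (y(L, c) = 1/(c - 3) = 1/(-3 + c))
m(s, G) = ⅙ + 16/(6 + s) (m(s, G) = 2*(3 + 5)/(6 + s) - 1/(-3 + (2 - 1*5)) = 2*8/(6 + s) - 1/(-3 + (2 - 5)) = 16/(6 + s) - 1/(-3 - 3) = 16/(6 + s) - 1/(-6) = 16/(6 + s) - 1*(-⅙) = 16/(6 + s) + ⅙ = ⅙ + 16/(6 + s))
m(-12, 7)*(-172) = ((102 - 12)/(6*(6 - 12)))*(-172) = ((⅙)*90/(-6))*(-172) = ((⅙)*(-⅙)*90)*(-172) = -5/2*(-172) = 430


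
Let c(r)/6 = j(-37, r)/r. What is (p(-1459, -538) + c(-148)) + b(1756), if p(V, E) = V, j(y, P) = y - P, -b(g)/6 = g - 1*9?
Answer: -23891/2 ≈ -11946.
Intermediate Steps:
b(g) = 54 - 6*g (b(g) = -6*(g - 1*9) = -6*(g - 9) = -6*(-9 + g) = 54 - 6*g)
c(r) = 6*(-37 - r)/r (c(r) = 6*((-37 - r)/r) = 6*(-37 - r)/r)
(p(-1459, -538) + c(-148)) + b(1756) = (-1459 + (-6 - 222/(-148))) + (54 - 6*1756) = (-1459 + (-6 - 222*(-1/148))) + (54 - 10536) = (-1459 + (-6 + 3/2)) - 10482 = (-1459 - 9/2) - 10482 = -2927/2 - 10482 = -23891/2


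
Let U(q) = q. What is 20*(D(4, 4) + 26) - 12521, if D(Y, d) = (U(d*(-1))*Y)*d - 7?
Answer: -13421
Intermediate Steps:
D(Y, d) = -7 - Y*d² (D(Y, d) = ((d*(-1))*Y)*d - 7 = ((-d)*Y)*d - 7 = (-Y*d)*d - 7 = -Y*d² - 7 = -7 - Y*d²)
20*(D(4, 4) + 26) - 12521 = 20*((-7 - 1*4*4²) + 26) - 12521 = 20*((-7 - 1*4*16) + 26) - 12521 = 20*((-7 - 64) + 26) - 12521 = 20*(-71 + 26) - 12521 = 20*(-45) - 12521 = -900 - 12521 = -13421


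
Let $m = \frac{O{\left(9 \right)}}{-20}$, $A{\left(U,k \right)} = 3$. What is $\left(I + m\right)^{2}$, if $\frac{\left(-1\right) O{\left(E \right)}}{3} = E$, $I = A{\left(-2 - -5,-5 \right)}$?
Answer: $\frac{7569}{400} \approx 18.922$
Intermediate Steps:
$I = 3$
$O{\left(E \right)} = - 3 E$
$m = \frac{27}{20}$ ($m = \frac{\left(-3\right) 9}{-20} = \left(-27\right) \left(- \frac{1}{20}\right) = \frac{27}{20} \approx 1.35$)
$\left(I + m\right)^{2} = \left(3 + \frac{27}{20}\right)^{2} = \left(\frac{87}{20}\right)^{2} = \frac{7569}{400}$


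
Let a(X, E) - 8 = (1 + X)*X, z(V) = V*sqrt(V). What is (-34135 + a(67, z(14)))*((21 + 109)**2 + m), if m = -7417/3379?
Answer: -1688435583993/3379 ≈ -4.9968e+8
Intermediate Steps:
m = -7417/3379 (m = -7417*1/3379 = -7417/3379 ≈ -2.1950)
z(V) = V**(3/2)
a(X, E) = 8 + X*(1 + X) (a(X, E) = 8 + (1 + X)*X = 8 + X*(1 + X))
(-34135 + a(67, z(14)))*((21 + 109)**2 + m) = (-34135 + (8 + 67 + 67**2))*((21 + 109)**2 - 7417/3379) = (-34135 + (8 + 67 + 4489))*(130**2 - 7417/3379) = (-34135 + 4564)*(16900 - 7417/3379) = -29571*57097683/3379 = -1688435583993/3379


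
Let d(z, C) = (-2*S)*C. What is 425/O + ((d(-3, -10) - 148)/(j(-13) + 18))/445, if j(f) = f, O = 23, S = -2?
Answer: 941301/51175 ≈ 18.394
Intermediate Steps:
d(z, C) = 4*C (d(z, C) = (-2*(-2))*C = 4*C)
425/O + ((d(-3, -10) - 148)/(j(-13) + 18))/445 = 425/23 + ((4*(-10) - 148)/(-13 + 18))/445 = 425*(1/23) + ((-40 - 148)/5)*(1/445) = 425/23 - 188*1/5*(1/445) = 425/23 - 188/5*1/445 = 425/23 - 188/2225 = 941301/51175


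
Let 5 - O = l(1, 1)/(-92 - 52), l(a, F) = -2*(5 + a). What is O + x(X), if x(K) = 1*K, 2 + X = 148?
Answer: 1811/12 ≈ 150.92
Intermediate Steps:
X = 146 (X = -2 + 148 = 146)
x(K) = K
l(a, F) = -10 - 2*a
O = 59/12 (O = 5 - (-10 - 2*1)/(-92 - 52) = 5 - (-10 - 2)/(-144) = 5 - (-1)*(-12)/144 = 5 - 1*1/12 = 5 - 1/12 = 59/12 ≈ 4.9167)
O + x(X) = 59/12 + 146 = 1811/12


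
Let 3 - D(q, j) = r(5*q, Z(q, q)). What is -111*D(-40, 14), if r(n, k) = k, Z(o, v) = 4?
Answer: 111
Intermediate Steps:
D(q, j) = -1 (D(q, j) = 3 - 1*4 = 3 - 4 = -1)
-111*D(-40, 14) = -111*(-1) = 111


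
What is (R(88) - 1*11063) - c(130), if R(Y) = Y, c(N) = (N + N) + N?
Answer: -11365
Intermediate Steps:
c(N) = 3*N (c(N) = 2*N + N = 3*N)
(R(88) - 1*11063) - c(130) = (88 - 1*11063) - 3*130 = (88 - 11063) - 1*390 = -10975 - 390 = -11365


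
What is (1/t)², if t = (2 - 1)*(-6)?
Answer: 1/36 ≈ 0.027778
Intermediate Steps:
t = -6 (t = 1*(-6) = -6)
(1/t)² = (1/(-6))² = (-⅙)² = 1/36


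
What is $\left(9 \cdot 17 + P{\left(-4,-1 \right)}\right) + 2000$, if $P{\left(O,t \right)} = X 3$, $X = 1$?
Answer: $2156$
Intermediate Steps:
$P{\left(O,t \right)} = 3$ ($P{\left(O,t \right)} = 1 \cdot 3 = 3$)
$\left(9 \cdot 17 + P{\left(-4,-1 \right)}\right) + 2000 = \left(9 \cdot 17 + 3\right) + 2000 = \left(153 + 3\right) + 2000 = 156 + 2000 = 2156$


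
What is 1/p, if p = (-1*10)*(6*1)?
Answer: -1/60 ≈ -0.016667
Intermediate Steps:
p = -60 (p = -10*6 = -60)
1/p = 1/(-60) = -1/60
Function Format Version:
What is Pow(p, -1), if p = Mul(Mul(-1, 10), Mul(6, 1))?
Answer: Rational(-1, 60) ≈ -0.016667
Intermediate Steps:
p = -60 (p = Mul(-10, 6) = -60)
Pow(p, -1) = Pow(-60, -1) = Rational(-1, 60)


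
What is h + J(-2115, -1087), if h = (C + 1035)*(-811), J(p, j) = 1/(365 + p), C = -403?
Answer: -896966001/1750 ≈ -5.1255e+5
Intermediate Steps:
h = -512552 (h = (-403 + 1035)*(-811) = 632*(-811) = -512552)
h + J(-2115, -1087) = -512552 + 1/(365 - 2115) = -512552 + 1/(-1750) = -512552 - 1/1750 = -896966001/1750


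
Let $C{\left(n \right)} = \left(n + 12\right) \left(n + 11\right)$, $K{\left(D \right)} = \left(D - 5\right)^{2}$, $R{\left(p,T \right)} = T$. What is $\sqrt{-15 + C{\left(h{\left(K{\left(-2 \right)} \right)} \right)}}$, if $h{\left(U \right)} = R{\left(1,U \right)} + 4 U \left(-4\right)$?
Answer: $\sqrt{523437} \approx 723.49$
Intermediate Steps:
$K{\left(D \right)} = \left(-5 + D\right)^{2}$
$h{\left(U \right)} = - 15 U$ ($h{\left(U \right)} = U + 4 U \left(-4\right) = U + 4 \left(- 4 U\right) = U - 16 U = - 15 U$)
$C{\left(n \right)} = \left(11 + n\right) \left(12 + n\right)$ ($C{\left(n \right)} = \left(12 + n\right) \left(11 + n\right) = \left(11 + n\right) \left(12 + n\right)$)
$\sqrt{-15 + C{\left(h{\left(K{\left(-2 \right)} \right)} \right)}} = \sqrt{-15 + \left(132 + \left(- 15 \left(-5 - 2\right)^{2}\right)^{2} + 23 \left(- 15 \left(-5 - 2\right)^{2}\right)\right)} = \sqrt{-15 + \left(132 + \left(- 15 \left(-7\right)^{2}\right)^{2} + 23 \left(- 15 \left(-7\right)^{2}\right)\right)} = \sqrt{-15 + \left(132 + \left(\left(-15\right) 49\right)^{2} + 23 \left(\left(-15\right) 49\right)\right)} = \sqrt{-15 + \left(132 + \left(-735\right)^{2} + 23 \left(-735\right)\right)} = \sqrt{-15 + \left(132 + 540225 - 16905\right)} = \sqrt{-15 + 523452} = \sqrt{523437}$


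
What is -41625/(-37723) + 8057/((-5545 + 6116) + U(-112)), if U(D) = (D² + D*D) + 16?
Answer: 1372656086/968538025 ≈ 1.4172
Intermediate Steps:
U(D) = 16 + 2*D² (U(D) = (D² + D²) + 16 = 2*D² + 16 = 16 + 2*D²)
-41625/(-37723) + 8057/((-5545 + 6116) + U(-112)) = -41625/(-37723) + 8057/((-5545 + 6116) + (16 + 2*(-112)²)) = -41625*(-1/37723) + 8057/(571 + (16 + 2*12544)) = 41625/37723 + 8057/(571 + (16 + 25088)) = 41625/37723 + 8057/(571 + 25104) = 41625/37723 + 8057/25675 = 1372656086/968538025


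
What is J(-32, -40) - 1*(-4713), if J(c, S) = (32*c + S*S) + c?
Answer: 5257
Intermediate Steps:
J(c, S) = S**2 + 33*c (J(c, S) = (32*c + S**2) + c = (S**2 + 32*c) + c = S**2 + 33*c)
J(-32, -40) - 1*(-4713) = ((-40)**2 + 33*(-32)) - 1*(-4713) = (1600 - 1056) + 4713 = 544 + 4713 = 5257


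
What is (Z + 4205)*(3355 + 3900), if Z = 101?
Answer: 31240030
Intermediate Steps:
(Z + 4205)*(3355 + 3900) = (101 + 4205)*(3355 + 3900) = 4306*7255 = 31240030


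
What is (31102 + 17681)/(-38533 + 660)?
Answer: -48783/37873 ≈ -1.2881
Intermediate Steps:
(31102 + 17681)/(-38533 + 660) = 48783/(-37873) = 48783*(-1/37873) = -48783/37873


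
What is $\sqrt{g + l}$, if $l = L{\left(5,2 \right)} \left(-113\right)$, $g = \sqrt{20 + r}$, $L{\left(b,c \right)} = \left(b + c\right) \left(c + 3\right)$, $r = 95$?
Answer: $\sqrt{-3955 + \sqrt{115}} \approx 62.803 i$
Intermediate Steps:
$L{\left(b,c \right)} = \left(3 + c\right) \left(b + c\right)$ ($L{\left(b,c \right)} = \left(b + c\right) \left(3 + c\right) = \left(3 + c\right) \left(b + c\right)$)
$g = \sqrt{115}$ ($g = \sqrt{20 + 95} = \sqrt{115} \approx 10.724$)
$l = -3955$ ($l = \left(2^{2} + 3 \cdot 5 + 3 \cdot 2 + 5 \cdot 2\right) \left(-113\right) = \left(4 + 15 + 6 + 10\right) \left(-113\right) = 35 \left(-113\right) = -3955$)
$\sqrt{g + l} = \sqrt{\sqrt{115} - 3955} = \sqrt{-3955 + \sqrt{115}}$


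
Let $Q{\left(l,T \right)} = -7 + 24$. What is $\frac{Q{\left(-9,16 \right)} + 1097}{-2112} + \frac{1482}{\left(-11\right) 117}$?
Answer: $- \frac{591}{352} \approx -1.679$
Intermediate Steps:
$Q{\left(l,T \right)} = 17$
$\frac{Q{\left(-9,16 \right)} + 1097}{-2112} + \frac{1482}{\left(-11\right) 117} = \frac{17 + 1097}{-2112} + \frac{1482}{\left(-11\right) 117} = 1114 \left(- \frac{1}{2112}\right) + \frac{1482}{-1287} = - \frac{557}{1056} + 1482 \left(- \frac{1}{1287}\right) = - \frac{557}{1056} - \frac{38}{33} = - \frac{591}{352}$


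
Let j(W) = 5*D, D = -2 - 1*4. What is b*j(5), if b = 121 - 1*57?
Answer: -1920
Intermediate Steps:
D = -6 (D = -2 - 4 = -6)
b = 64 (b = 121 - 57 = 64)
j(W) = -30 (j(W) = 5*(-6) = -30)
b*j(5) = 64*(-30) = -1920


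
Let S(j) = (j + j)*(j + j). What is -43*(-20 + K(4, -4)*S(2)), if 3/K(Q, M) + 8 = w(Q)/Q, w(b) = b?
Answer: 8084/7 ≈ 1154.9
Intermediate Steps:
S(j) = 4*j**2 (S(j) = (2*j)*(2*j) = 4*j**2)
K(Q, M) = -3/7 (K(Q, M) = 3/(-8 + Q/Q) = 3/(-8 + 1) = 3/(-7) = 3*(-1/7) = -3/7)
-43*(-20 + K(4, -4)*S(2)) = -43*(-20 - 12*2**2/7) = -43*(-20 - 12*4/7) = -43*(-20 - 3/7*16) = -43*(-20 - 48/7) = -43*(-188/7) = 8084/7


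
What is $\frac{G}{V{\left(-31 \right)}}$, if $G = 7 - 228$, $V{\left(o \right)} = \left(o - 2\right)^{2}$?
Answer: $- \frac{221}{1089} \approx -0.20294$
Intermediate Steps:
$V{\left(o \right)} = \left(-2 + o\right)^{2}$
$G = -221$
$\frac{G}{V{\left(-31 \right)}} = - \frac{221}{\left(-2 - 31\right)^{2}} = - \frac{221}{\left(-33\right)^{2}} = - \frac{221}{1089}$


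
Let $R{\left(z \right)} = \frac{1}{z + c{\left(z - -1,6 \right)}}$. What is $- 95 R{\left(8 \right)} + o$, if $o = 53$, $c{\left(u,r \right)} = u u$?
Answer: $\frac{4622}{89} \approx 51.933$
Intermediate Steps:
$c{\left(u,r \right)} = u^{2}$
$R{\left(z \right)} = \frac{1}{z + \left(1 + z\right)^{2}}$ ($R{\left(z \right)} = \frac{1}{z + \left(z - -1\right)^{2}} = \frac{1}{z + \left(z + 1\right)^{2}} = \frac{1}{z + \left(1 + z\right)^{2}}$)
$- 95 R{\left(8 \right)} + o = - \frac{95}{8 + \left(1 + 8\right)^{2}} + 53 = - \frac{95}{8 + 9^{2}} + 53 = - \frac{95}{8 + 81} + 53 = - \frac{95}{89} + 53 = \frac{4622}{89}$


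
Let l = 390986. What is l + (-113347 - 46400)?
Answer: 231239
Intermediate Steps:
l + (-113347 - 46400) = 390986 + (-113347 - 46400) = 390986 - 159747 = 231239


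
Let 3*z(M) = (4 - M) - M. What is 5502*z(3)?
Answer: -3668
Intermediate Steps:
z(M) = 4/3 - 2*M/3 (z(M) = ((4 - M) - M)/3 = (4 - 2*M)/3 = 4/3 - 2*M/3)
5502*z(3) = 5502*(4/3 - 2/3*3) = 5502*(4/3 - 2) = 5502*(-2/3) = -3668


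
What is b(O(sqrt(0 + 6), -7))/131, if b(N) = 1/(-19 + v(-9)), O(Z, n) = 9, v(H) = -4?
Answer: -1/3013 ≈ -0.00033189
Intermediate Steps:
b(N) = -1/23 (b(N) = 1/(-19 - 4) = 1/(-23) = -1/23)
b(O(sqrt(0 + 6), -7))/131 = -1/23/131 = -1/23*1/131 = -1/3013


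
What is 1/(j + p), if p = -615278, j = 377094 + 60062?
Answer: -1/178122 ≈ -5.6141e-6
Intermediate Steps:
j = 437156
1/(j + p) = 1/(437156 - 615278) = 1/(-178122) = -1/178122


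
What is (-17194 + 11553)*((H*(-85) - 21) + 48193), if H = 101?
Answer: -223310267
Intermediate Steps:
(-17194 + 11553)*((H*(-85) - 21) + 48193) = (-17194 + 11553)*((101*(-85) - 21) + 48193) = -5641*((-8585 - 21) + 48193) = -5641*(-8606 + 48193) = -5641*39587 = -223310267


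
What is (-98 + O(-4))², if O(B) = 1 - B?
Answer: 8649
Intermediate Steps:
(-98 + O(-4))² = (-98 + (1 - 1*(-4)))² = (-98 + (1 + 4))² = (-98 + 5)² = (-93)² = 8649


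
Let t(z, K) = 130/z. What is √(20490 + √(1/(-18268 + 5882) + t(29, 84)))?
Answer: √(2643626554241640 + 359194*√578356578294)/359194 ≈ 143.15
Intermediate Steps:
√(20490 + √(1/(-18268 + 5882) + t(29, 84))) = √(20490 + √(1/(-18268 + 5882) + 130/29)) = √(20490 + √(1/(-12386) + 130*(1/29))) = √(20490 + √(-1/12386 + 130/29)) = √(20490 + √(1610151/359194)) = √(20490 + √578356578294/359194)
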